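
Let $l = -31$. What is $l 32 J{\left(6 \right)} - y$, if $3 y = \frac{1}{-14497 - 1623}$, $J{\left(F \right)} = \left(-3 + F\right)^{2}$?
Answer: $- \frac{431758079}{48360} \approx -8928.0$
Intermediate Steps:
$y = - \frac{1}{48360}$ ($y = \frac{1}{3 \left(-14497 - 1623\right)} = \frac{1}{3 \left(-16120\right)} = \frac{1}{3} \left(- \frac{1}{16120}\right) = - \frac{1}{48360} \approx -2.0678 \cdot 10^{-5}$)
$l 32 J{\left(6 \right)} - y = \left(-31\right) 32 \left(-3 + 6\right)^{2} - - \frac{1}{48360} = - 992 \cdot 3^{2} + \frac{1}{48360} = \left(-992\right) 9 + \frac{1}{48360} = -8928 + \frac{1}{48360} = - \frac{431758079}{48360}$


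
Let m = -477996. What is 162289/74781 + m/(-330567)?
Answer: 29797468913/8240043609 ≈ 3.6162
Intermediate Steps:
162289/74781 + m/(-330567) = 162289/74781 - 477996/(-330567) = 162289*(1/74781) - 477996*(-1/330567) = 162289/74781 + 159332/110189 = 29797468913/8240043609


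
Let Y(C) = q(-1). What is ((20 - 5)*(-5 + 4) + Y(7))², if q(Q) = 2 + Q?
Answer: 196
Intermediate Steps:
Y(C) = 1 (Y(C) = 2 - 1 = 1)
((20 - 5)*(-5 + 4) + Y(7))² = ((20 - 5)*(-5 + 4) + 1)² = (15*(-1) + 1)² = (-15 + 1)² = (-14)² = 196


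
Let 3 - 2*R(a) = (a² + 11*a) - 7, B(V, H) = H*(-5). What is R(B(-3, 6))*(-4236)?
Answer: 1186080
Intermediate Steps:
B(V, H) = -5*H
R(a) = 5 - 11*a/2 - a²/2 (R(a) = 3/2 - ((a² + 11*a) - 7)/2 = 3/2 - (-7 + a² + 11*a)/2 = 3/2 + (7/2 - 11*a/2 - a²/2) = 5 - 11*a/2 - a²/2)
R(B(-3, 6))*(-4236) = (5 - (-55)*6/2 - (-5*6)²/2)*(-4236) = (5 - 11/2*(-30) - ½*(-30)²)*(-4236) = (5 + 165 - ½*900)*(-4236) = (5 + 165 - 450)*(-4236) = -280*(-4236) = 1186080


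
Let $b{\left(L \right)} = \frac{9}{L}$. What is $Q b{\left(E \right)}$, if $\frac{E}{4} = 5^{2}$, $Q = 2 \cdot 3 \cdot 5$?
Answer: $\frac{27}{10} \approx 2.7$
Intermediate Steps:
$Q = 30$ ($Q = 6 \cdot 5 = 30$)
$E = 100$ ($E = 4 \cdot 5^{2} = 4 \cdot 25 = 100$)
$Q b{\left(E \right)} = 30 \cdot \frac{9}{100} = \frac{27}{10}$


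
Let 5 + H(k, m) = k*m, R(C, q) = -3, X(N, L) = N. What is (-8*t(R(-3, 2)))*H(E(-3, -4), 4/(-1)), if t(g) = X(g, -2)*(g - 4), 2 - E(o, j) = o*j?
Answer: -5880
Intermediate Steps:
E(o, j) = 2 - j*o (E(o, j) = 2 - o*j = 2 - j*o)
t(g) = g*(-4 + g) (t(g) = g*(g - 4) = g*(-4 + g))
H(k, m) = -5 + k*m
(-8*t(R(-3, 2)))*H(E(-3, -4), 4/(-1)) = (-(-24)*(-4 - 3))*(-5 + (2 - 1*(-4)*(-3))*(4/(-1))) = (-(-24)*(-7))*(-5 + (2 - 12)*(4*(-1))) = (-8*21)*(-5 - 10*(-4)) = -168*(-5 + 40) = -168*35 = -5880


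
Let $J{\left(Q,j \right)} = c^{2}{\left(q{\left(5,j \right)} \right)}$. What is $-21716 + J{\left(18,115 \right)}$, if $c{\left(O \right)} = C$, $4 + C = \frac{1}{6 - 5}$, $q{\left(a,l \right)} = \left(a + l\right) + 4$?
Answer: $-21707$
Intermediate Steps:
$q{\left(a,l \right)} = 4 + a + l$
$C = -3$ ($C = -4 + \frac{1}{6 - 5} = -4 + 1^{-1} = -4 + 1 = -3$)
$c{\left(O \right)} = -3$
$J{\left(Q,j \right)} = 9$ ($J{\left(Q,j \right)} = \left(-3\right)^{2} = 9$)
$-21716 + J{\left(18,115 \right)} = -21716 + 9 = -21707$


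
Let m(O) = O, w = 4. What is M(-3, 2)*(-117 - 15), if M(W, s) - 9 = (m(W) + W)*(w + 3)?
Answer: 4356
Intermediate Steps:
M(W, s) = 9 + 14*W (M(W, s) = 9 + (W + W)*(4 + 3) = 9 + (2*W)*7 = 9 + 14*W)
M(-3, 2)*(-117 - 15) = (9 + 14*(-3))*(-117 - 15) = (9 - 42)*(-132) = -33*(-132) = 4356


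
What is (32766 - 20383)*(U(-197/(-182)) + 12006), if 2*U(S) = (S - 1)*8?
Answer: 1932766944/13 ≈ 1.4867e+8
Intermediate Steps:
U(S) = -4 + 4*S (U(S) = ((S - 1)*8)/2 = ((-1 + S)*8)/2 = (-8 + 8*S)/2 = -4 + 4*S)
(32766 - 20383)*(U(-197/(-182)) + 12006) = (32766 - 20383)*((-4 + 4*(-197/(-182))) + 12006) = 12383*((-4 + 4*(-197*(-1/182))) + 12006) = 12383*((-4 + 4*(197/182)) + 12006) = 12383*((-4 + 394/91) + 12006) = 12383*(30/91 + 12006) = 12383*(1092576/91) = 1932766944/13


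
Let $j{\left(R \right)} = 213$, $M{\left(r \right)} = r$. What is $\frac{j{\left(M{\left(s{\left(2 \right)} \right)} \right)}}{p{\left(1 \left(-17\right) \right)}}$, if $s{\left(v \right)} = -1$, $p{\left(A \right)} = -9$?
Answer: $- \frac{71}{3} \approx -23.667$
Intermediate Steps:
$\frac{j{\left(M{\left(s{\left(2 \right)} \right)} \right)}}{p{\left(1 \left(-17\right) \right)}} = \frac{213}{-9} = 213 \left(- \frac{1}{9}\right) = - \frac{71}{3}$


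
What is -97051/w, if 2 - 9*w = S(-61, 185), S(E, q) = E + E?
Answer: -873459/124 ≈ -7044.0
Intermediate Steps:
S(E, q) = 2*E
w = 124/9 (w = 2/9 - 2*(-61)/9 = 2/9 - 1/9*(-122) = 2/9 + 122/9 = 124/9 ≈ 13.778)
-97051/w = -97051/124/9 = -97051*9/124 = -873459/124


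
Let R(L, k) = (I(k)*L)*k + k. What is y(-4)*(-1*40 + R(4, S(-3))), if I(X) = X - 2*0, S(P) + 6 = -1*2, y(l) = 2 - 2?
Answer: 0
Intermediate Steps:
y(l) = 0
S(P) = -8 (S(P) = -6 - 1*2 = -6 - 2 = -8)
I(X) = X (I(X) = X + 0 = X)
R(L, k) = k + L*k² (R(L, k) = (k*L)*k + k = (L*k)*k + k = L*k² + k = k + L*k²)
y(-4)*(-1*40 + R(4, S(-3))) = 0*(-1*40 - 8*(1 + 4*(-8))) = 0*(-40 - 8*(1 - 32)) = 0*(-40 - 8*(-31)) = 0*(-40 + 248) = 0*208 = 0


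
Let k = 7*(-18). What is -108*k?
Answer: 13608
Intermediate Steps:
k = -126
-108*k = -108*(-126) = 13608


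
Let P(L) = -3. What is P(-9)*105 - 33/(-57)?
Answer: -5974/19 ≈ -314.42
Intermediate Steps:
P(-9)*105 - 33/(-57) = -3*105 - 33/(-57) = -315 - 33*(-1/57) = -315 + 11/19 = -5974/19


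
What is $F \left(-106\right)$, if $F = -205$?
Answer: $21730$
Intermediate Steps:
$F \left(-106\right) = \left(-205\right) \left(-106\right) = 21730$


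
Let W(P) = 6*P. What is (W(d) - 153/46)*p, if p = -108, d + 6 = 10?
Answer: -51354/23 ≈ -2232.8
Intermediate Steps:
d = 4 (d = -6 + 10 = 4)
(W(d) - 153/46)*p = (6*4 - 153/46)*(-108) = (24 - 153*1/46)*(-108) = (24 - 153/46)*(-108) = (951/46)*(-108) = -51354/23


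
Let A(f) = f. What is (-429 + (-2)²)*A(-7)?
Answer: 2975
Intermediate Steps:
(-429 + (-2)²)*A(-7) = (-429 + (-2)²)*(-7) = (-429 + 4)*(-7) = -425*(-7) = 2975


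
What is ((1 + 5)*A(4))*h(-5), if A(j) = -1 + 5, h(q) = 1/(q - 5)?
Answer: -12/5 ≈ -2.4000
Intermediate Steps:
h(q) = 1/(-5 + q)
A(j) = 4
((1 + 5)*A(4))*h(-5) = ((1 + 5)*4)/(-5 - 5) = (6*4)/(-10) = 24*(-⅒) = -12/5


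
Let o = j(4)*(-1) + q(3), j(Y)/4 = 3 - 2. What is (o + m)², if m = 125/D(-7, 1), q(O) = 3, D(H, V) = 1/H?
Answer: 767376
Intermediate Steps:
m = -875 (m = 125/(1/(-7)) = 125/(-⅐) = 125*(-7) = -875)
j(Y) = 4 (j(Y) = 4*(3 - 2) = 4*1 = 4)
o = -1 (o = 4*(-1) + 3 = -4 + 3 = -1)
(o + m)² = (-1 - 875)² = (-876)² = 767376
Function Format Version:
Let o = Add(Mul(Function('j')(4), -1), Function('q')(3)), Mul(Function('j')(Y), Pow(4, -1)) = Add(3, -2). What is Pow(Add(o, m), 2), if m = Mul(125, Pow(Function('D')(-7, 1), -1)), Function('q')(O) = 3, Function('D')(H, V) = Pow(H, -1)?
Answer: 767376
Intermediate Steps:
m = -875 (m = Mul(125, Pow(Pow(-7, -1), -1)) = Mul(125, Pow(Rational(-1, 7), -1)) = Mul(125, -7) = -875)
Function('j')(Y) = 4 (Function('j')(Y) = Mul(4, Add(3, -2)) = Mul(4, 1) = 4)
o = -1 (o = Add(Mul(4, -1), 3) = Add(-4, 3) = -1)
Pow(Add(o, m), 2) = Pow(Add(-1, -875), 2) = Pow(-876, 2) = 767376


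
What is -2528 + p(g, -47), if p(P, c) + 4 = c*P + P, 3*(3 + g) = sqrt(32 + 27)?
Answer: -2394 - 46*sqrt(59)/3 ≈ -2511.8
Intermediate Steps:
g = -3 + sqrt(59)/3 (g = -3 + sqrt(32 + 27)/3 = -3 + sqrt(59)/3 ≈ -0.43962)
p(P, c) = -4 + P + P*c (p(P, c) = -4 + (c*P + P) = -4 + (P*c + P) = -4 + (P + P*c) = -4 + P + P*c)
-2528 + p(g, -47) = -2528 + (-4 + (-3 + sqrt(59)/3) + (-3 + sqrt(59)/3)*(-47)) = -2528 + (-4 + (-3 + sqrt(59)/3) + (141 - 47*sqrt(59)/3)) = -2528 + (134 - 46*sqrt(59)/3) = -2394 - 46*sqrt(59)/3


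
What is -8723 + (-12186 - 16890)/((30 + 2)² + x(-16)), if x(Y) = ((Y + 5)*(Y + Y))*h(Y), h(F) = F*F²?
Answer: -1047315849/120064 ≈ -8723.0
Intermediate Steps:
h(F) = F³
x(Y) = 2*Y⁴*(5 + Y) (x(Y) = ((Y + 5)*(Y + Y))*Y³ = ((5 + Y)*(2*Y))*Y³ = (2*Y*(5 + Y))*Y³ = 2*Y⁴*(5 + Y))
-8723 + (-12186 - 16890)/((30 + 2)² + x(-16)) = -8723 + (-12186 - 16890)/((30 + 2)² + 2*(-16)⁴*(5 - 16)) = -8723 - 29076/(32² + 2*65536*(-11)) = -8723 - 29076/(1024 - 1441792) = -8723 - 29076/(-1440768) = -8723 - 29076*(-1/1440768) = -8723 + 2423/120064 = -1047315849/120064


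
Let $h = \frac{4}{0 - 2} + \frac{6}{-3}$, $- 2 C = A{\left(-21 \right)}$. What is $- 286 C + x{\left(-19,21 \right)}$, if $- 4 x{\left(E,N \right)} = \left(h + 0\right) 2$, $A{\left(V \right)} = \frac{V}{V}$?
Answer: $145$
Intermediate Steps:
$A{\left(V \right)} = 1$
$C = - \frac{1}{2}$ ($C = \left(- \frac{1}{2}\right) 1 = - \frac{1}{2} \approx -0.5$)
$h = -4$ ($h = \frac{4}{-2} + 6 \left(- \frac{1}{3}\right) = 4 \left(- \frac{1}{2}\right) - 2 = -2 - 2 = -4$)
$x{\left(E,N \right)} = 2$ ($x{\left(E,N \right)} = - \frac{\left(-4 + 0\right) 2}{4} = - \frac{\left(-4\right) 2}{4} = \left(- \frac{1}{4}\right) \left(-8\right) = 2$)
$- 286 C + x{\left(-19,21 \right)} = \left(-286\right) \left(- \frac{1}{2}\right) + 2 = 143 + 2 = 145$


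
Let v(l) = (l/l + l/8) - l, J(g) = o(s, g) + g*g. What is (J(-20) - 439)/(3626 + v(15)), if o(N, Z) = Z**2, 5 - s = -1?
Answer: 2888/28911 ≈ 0.099893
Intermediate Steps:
s = 6 (s = 5 - 1*(-1) = 5 + 1 = 6)
J(g) = 2*g**2 (J(g) = g**2 + g*g = g**2 + g**2 = 2*g**2)
v(l) = 1 - 7*l/8 (v(l) = (1 + l*(1/8)) - l = (1 + l/8) - l = 1 - 7*l/8)
(J(-20) - 439)/(3626 + v(15)) = (2*(-20)**2 - 439)/(3626 + (1 - 7/8*15)) = (2*400 - 439)/(3626 + (1 - 105/8)) = (800 - 439)/(3626 - 97/8) = 361/(28911/8) = 361*(8/28911) = 2888/28911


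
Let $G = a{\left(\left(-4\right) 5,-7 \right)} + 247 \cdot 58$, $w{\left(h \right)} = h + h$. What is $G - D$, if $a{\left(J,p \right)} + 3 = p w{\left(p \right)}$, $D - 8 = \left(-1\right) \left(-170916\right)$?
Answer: $-156503$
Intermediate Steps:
$w{\left(h \right)} = 2 h$
$D = 170924$ ($D = 8 - -170916 = 8 + 170916 = 170924$)
$a{\left(J,p \right)} = -3 + 2 p^{2}$ ($a{\left(J,p \right)} = -3 + p 2 p = -3 + 2 p^{2}$)
$G = 14421$ ($G = \left(-3 + 2 \left(-7\right)^{2}\right) + 247 \cdot 58 = \left(-3 + 2 \cdot 49\right) + 14326 = \left(-3 + 98\right) + 14326 = 95 + 14326 = 14421$)
$G - D = 14421 - 170924 = -156503$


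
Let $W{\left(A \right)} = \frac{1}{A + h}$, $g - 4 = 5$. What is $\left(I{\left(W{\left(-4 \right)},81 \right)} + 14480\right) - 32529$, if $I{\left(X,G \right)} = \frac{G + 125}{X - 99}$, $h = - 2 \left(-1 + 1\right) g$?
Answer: $- \frac{7166277}{397} \approx -18051.0$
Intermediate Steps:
$g = 9$ ($g = 4 + 5 = 9$)
$h = 0$ ($h = - 2 \left(-1 + 1\right) 9 = \left(-2\right) 0 \cdot 9 = 0 \cdot 9 = 0$)
$W{\left(A \right)} = \frac{1}{A}$ ($W{\left(A \right)} = \frac{1}{A + 0} = \frac{1}{A}$)
$I{\left(X,G \right)} = \frac{125 + G}{-99 + X}$
$\left(I{\left(W{\left(-4 \right)},81 \right)} + 14480\right) - 32529 = \left(\frac{125 + 81}{-99 + \frac{1}{-4}} + 14480\right) - 32529 = \left(\frac{1}{-99 - \frac{1}{4}} \cdot 206 + 14480\right) - 32529 = \left(\frac{1}{- \frac{397}{4}} \cdot 206 + 14480\right) - 32529 = \left(\left(- \frac{4}{397}\right) 206 + 14480\right) - 32529 = \left(- \frac{824}{397} + 14480\right) - 32529 = \frac{5747736}{397} - 32529 = - \frac{7166277}{397}$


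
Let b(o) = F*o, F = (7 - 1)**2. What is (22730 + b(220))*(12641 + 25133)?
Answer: 1157773100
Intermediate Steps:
F = 36 (F = 6**2 = 36)
b(o) = 36*o
(22730 + b(220))*(12641 + 25133) = (22730 + 36*220)*(12641 + 25133) = (22730 + 7920)*37774 = 30650*37774 = 1157773100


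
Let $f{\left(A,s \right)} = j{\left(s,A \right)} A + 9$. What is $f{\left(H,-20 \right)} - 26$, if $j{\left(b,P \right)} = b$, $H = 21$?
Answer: $-437$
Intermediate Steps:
$f{\left(A,s \right)} = 9 + A s$ ($f{\left(A,s \right)} = s A + 9 = A s + 9 = 9 + A s$)
$f{\left(H,-20 \right)} - 26 = \left(9 + 21 \left(-20\right)\right) - 26 = \left(9 - 420\right) - 26 = -411 - 26 = -437$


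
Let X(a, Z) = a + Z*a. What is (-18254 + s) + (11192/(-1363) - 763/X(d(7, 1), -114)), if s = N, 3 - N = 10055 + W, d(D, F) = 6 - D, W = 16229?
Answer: -6861540830/154019 ≈ -44550.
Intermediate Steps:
N = -26281 (N = 3 - (10055 + 16229) = 3 - 1*26284 = 3 - 26284 = -26281)
s = -26281
(-18254 + s) + (11192/(-1363) - 763/X(d(7, 1), -114)) = (-18254 - 26281) + (11192/(-1363) - 763*1/((1 - 114)*(6 - 1*7))) = -44535 + (11192*(-1/1363) - 763*(-1/(113*(6 - 7)))) = -44535 + (-11192/1363 - 763/((-1*(-113)))) = -44535 + (-11192/1363 - 763/113) = -44535 - 2304665/154019 = -6861540830/154019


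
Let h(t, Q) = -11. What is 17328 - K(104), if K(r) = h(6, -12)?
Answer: 17339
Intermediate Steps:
K(r) = -11
17328 - K(104) = 17328 - 1*(-11) = 17328 + 11 = 17339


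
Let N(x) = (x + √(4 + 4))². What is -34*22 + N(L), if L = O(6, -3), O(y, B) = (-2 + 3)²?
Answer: -739 + 4*√2 ≈ -733.34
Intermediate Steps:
O(y, B) = 1 (O(y, B) = 1² = 1)
L = 1
N(x) = (x + 2*√2)² (N(x) = (x + √8)² = (x + 2*√2)²)
-34*22 + N(L) = -34*22 + (1 + 2*√2)² = -748 + (1 + 2*√2)²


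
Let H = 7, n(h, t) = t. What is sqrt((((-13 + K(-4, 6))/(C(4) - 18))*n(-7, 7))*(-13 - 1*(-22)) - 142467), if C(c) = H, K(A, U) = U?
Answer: 2*I*sqrt(4308414)/11 ≈ 377.4*I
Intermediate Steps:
C(c) = 7
sqrt((((-13 + K(-4, 6))/(C(4) - 18))*n(-7, 7))*(-13 - 1*(-22)) - 142467) = sqrt((((-13 + 6)/(7 - 18))*7)*(-13 - 1*(-22)) - 142467) = sqrt((-7/(-11)*7)*(-13 + 22) - 142467) = sqrt((-7*(-1/11)*7)*9 - 142467) = sqrt(((7/11)*7)*9 - 142467) = sqrt((49/11)*9 - 142467) = sqrt(441/11 - 142467) = sqrt(-1566696/11) = 2*I*sqrt(4308414)/11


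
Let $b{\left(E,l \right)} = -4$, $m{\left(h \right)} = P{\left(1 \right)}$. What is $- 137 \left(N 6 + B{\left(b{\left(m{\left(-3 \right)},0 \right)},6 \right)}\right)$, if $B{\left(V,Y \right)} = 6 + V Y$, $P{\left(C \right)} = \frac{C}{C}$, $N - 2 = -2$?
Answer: $2466$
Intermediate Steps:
$N = 0$ ($N = 2 - 2 = 0$)
$P{\left(C \right)} = 1$
$m{\left(h \right)} = 1$
$- 137 \left(N 6 + B{\left(b{\left(m{\left(-3 \right)},0 \right)},6 \right)}\right) = - 137 \left(0 \cdot 6 + \left(6 - 24\right)\right) = - 137 \left(0 + \left(6 - 24\right)\right) = - 137 \left(0 - 18\right) = \left(-137\right) \left(-18\right) = 2466$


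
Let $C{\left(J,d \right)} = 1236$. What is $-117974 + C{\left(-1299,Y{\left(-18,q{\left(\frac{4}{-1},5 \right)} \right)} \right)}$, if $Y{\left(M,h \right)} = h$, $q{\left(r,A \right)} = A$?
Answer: $-116738$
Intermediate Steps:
$-117974 + C{\left(-1299,Y{\left(-18,q{\left(\frac{4}{-1},5 \right)} \right)} \right)} = -117974 + 1236 = -116738$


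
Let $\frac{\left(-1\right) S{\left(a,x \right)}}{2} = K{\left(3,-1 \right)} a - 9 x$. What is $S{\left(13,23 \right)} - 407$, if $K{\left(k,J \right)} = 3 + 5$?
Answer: $-201$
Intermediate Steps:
$K{\left(k,J \right)} = 8$
$S{\left(a,x \right)} = - 16 a + 18 x$ ($S{\left(a,x \right)} = - 2 \left(8 a - 9 x\right) = - 2 \left(- 9 x + 8 a\right) = - 16 a + 18 x$)
$S{\left(13,23 \right)} - 407 = \left(\left(-16\right) 13 + 18 \cdot 23\right) - 407 = \left(-208 + 414\right) - 407 = 206 - 407 = -201$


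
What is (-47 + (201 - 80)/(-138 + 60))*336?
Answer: -212072/13 ≈ -16313.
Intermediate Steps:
(-47 + (201 - 80)/(-138 + 60))*336 = (-47 + 121/(-78))*336 = (-47 + 121*(-1/78))*336 = (-47 - 121/78)*336 = -3787/78*336 = -212072/13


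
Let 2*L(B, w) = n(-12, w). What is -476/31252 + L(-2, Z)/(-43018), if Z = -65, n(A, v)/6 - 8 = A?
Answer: -2512693/168049817 ≈ -0.014952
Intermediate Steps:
n(A, v) = 48 + 6*A
L(B, w) = -12 (L(B, w) = (48 + 6*(-12))/2 = (48 - 72)/2 = (½)*(-24) = -12)
-476/31252 + L(-2, Z)/(-43018) = -476/31252 - 12/(-43018) = -476*1/31252 - 12*(-1/43018) = -119/7813 + 6/21509 = -2512693/168049817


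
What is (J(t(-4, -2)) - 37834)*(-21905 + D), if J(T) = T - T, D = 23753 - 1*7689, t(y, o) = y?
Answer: 220988394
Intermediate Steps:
D = 16064 (D = 23753 - 7689 = 16064)
J(T) = 0
(J(t(-4, -2)) - 37834)*(-21905 + D) = (0 - 37834)*(-21905 + 16064) = -37834*(-5841) = 220988394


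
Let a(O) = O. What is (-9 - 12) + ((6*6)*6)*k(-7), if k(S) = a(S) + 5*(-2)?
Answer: -3693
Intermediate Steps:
k(S) = -10 + S (k(S) = S + 5*(-2) = S - 10 = -10 + S)
(-9 - 12) + ((6*6)*6)*k(-7) = (-9 - 12) + ((6*6)*6)*(-10 - 7) = -21 + (36*6)*(-17) = -21 + 216*(-17) = -21 - 3672 = -3693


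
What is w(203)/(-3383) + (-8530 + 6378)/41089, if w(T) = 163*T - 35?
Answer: -80319766/8176711 ≈ -9.8230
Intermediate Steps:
w(T) = -35 + 163*T
w(203)/(-3383) + (-8530 + 6378)/41089 = (-35 + 163*203)/(-3383) + (-8530 + 6378)/41089 = (-35 + 33089)*(-1/3383) - 2152*1/41089 = 33054*(-1/3383) - 2152/41089 = -33054/3383 - 2152/41089 = -80319766/8176711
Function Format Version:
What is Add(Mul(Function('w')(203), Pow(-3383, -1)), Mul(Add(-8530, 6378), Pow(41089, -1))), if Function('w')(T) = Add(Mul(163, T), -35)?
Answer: Rational(-80319766, 8176711) ≈ -9.8230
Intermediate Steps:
Function('w')(T) = Add(-35, Mul(163, T))
Add(Mul(Function('w')(203), Pow(-3383, -1)), Mul(Add(-8530, 6378), Pow(41089, -1))) = Add(Mul(Add(-35, Mul(163, 203)), Pow(-3383, -1)), Mul(Add(-8530, 6378), Pow(41089, -1))) = Add(Mul(Add(-35, 33089), Rational(-1, 3383)), Mul(-2152, Rational(1, 41089))) = Add(Mul(33054, Rational(-1, 3383)), Rational(-2152, 41089)) = Add(Rational(-33054, 3383), Rational(-2152, 41089)) = Rational(-80319766, 8176711)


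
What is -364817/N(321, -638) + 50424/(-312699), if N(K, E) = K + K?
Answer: -38036761097/66917586 ≈ -568.41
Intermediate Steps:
N(K, E) = 2*K
-364817/N(321, -638) + 50424/(-312699) = -364817/(2*321) + 50424/(-312699) = -364817/642 + 50424*(-1/312699) = -364817*1/642 - 16808/104233 = -364817/642 - 16808/104233 = -38036761097/66917586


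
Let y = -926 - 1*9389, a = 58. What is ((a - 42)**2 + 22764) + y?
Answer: 12705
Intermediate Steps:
y = -10315 (y = -926 - 9389 = -10315)
((a - 42)**2 + 22764) + y = ((58 - 42)**2 + 22764) - 10315 = (16**2 + 22764) - 10315 = (256 + 22764) - 10315 = 23020 - 10315 = 12705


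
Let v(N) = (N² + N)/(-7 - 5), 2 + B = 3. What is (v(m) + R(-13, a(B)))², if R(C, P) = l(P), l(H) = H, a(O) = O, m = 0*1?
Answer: 1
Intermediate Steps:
B = 1 (B = -2 + 3 = 1)
m = 0
v(N) = -N/12 - N²/12 (v(N) = (N + N²)/(-12) = (N + N²)*(-1/12) = -N/12 - N²/12)
R(C, P) = P
(v(m) + R(-13, a(B)))² = (-1/12*0*(1 + 0) + 1)² = (-1/12*0*1 + 1)² = (0 + 1)² = 1² = 1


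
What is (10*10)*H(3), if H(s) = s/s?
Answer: 100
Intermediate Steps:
H(s) = 1
(10*10)*H(3) = (10*10)*1 = 100*1 = 100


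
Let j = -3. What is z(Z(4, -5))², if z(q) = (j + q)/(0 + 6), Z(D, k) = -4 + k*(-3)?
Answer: 16/9 ≈ 1.7778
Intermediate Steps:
Z(D, k) = -4 - 3*k
z(q) = -½ + q/6 (z(q) = (-3 + q)/(0 + 6) = (-3 + q)/6 = (-3 + q)*(⅙) = -½ + q/6)
z(Z(4, -5))² = (-½ + (-4 - 3*(-5))/6)² = (-½ + (-4 + 15)/6)² = (-½ + (⅙)*11)² = (-½ + 11/6)² = (4/3)² = 16/9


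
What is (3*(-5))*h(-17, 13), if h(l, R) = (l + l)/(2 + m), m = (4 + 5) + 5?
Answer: 255/8 ≈ 31.875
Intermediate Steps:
m = 14 (m = 9 + 5 = 14)
h(l, R) = l/8 (h(l, R) = (l + l)/(2 + 14) = (2*l)/16 = (2*l)*(1/16) = l/8)
(3*(-5))*h(-17, 13) = (3*(-5))*((1/8)*(-17)) = -15*(-17/8) = 255/8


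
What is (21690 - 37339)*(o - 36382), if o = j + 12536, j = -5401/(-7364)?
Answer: 2747910301407/7364 ≈ 3.7315e+8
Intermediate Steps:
j = 5401/7364 (j = -5401*(-1/7364) = 5401/7364 ≈ 0.73343)
o = 92320505/7364 (o = 5401/7364 + 12536 = 92320505/7364 ≈ 12537.)
(21690 - 37339)*(o - 36382) = (21690 - 37339)*(92320505/7364 - 36382) = -15649*(-175596543/7364) = 2747910301407/7364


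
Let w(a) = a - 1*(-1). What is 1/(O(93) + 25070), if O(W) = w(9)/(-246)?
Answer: 123/3083605 ≈ 3.9888e-5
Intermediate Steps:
w(a) = 1 + a (w(a) = a + 1 = 1 + a)
O(W) = -5/123 (O(W) = (1 + 9)/(-246) = 10*(-1/246) = -5/123)
1/(O(93) + 25070) = 1/(-5/123 + 25070) = 1/(3083605/123) = 123/3083605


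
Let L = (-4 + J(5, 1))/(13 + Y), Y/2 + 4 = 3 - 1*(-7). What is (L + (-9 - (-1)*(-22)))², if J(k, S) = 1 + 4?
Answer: 599076/625 ≈ 958.52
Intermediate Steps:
J(k, S) = 5
Y = 12 (Y = -8 + 2*(3 - 1*(-7)) = -8 + 2*(3 + 7) = -8 + 2*10 = -8 + 20 = 12)
L = 1/25 (L = (-4 + 5)/(13 + 12) = 1/25 ≈ 0.040000)
(L + (-9 - (-1)*(-22)))² = (1/25 + (-9 - (-1)*(-22)))² = (1/25 + (-9 - 1*22))² = (1/25 + (-9 - 22))² = (1/25 - 31)² = (-774/25)² = 599076/625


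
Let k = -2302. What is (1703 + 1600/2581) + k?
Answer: -1544419/2581 ≈ -598.38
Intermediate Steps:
(1703 + 1600/2581) + k = (1703 + 1600/2581) - 2302 = 4397043/2581 - 2302 = -1544419/2581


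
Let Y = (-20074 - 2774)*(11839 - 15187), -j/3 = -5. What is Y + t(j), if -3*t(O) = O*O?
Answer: 76495029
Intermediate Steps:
j = 15 (j = -3*(-5) = 15)
t(O) = -O²/3 (t(O) = -O*O/3 = -O²/3)
Y = 76495104 (Y = -22848*(-3348) = 76495104)
Y + t(j) = 76495104 - ⅓*15² = 76495104 - ⅓*225 = 76495104 - 75 = 76495029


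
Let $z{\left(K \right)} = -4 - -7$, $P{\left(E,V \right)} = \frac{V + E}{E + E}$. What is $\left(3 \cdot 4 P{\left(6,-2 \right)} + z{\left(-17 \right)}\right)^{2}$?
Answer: $49$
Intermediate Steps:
$P{\left(E,V \right)} = \frac{E + V}{2 E}$
$z{\left(K \right)} = 3$ ($z{\left(K \right)} = -4 + 7 = 3$)
$\left(3 \cdot 4 P{\left(6,-2 \right)} + z{\left(-17 \right)}\right)^{2} = \left(3 \cdot 4 \frac{6 - 2}{2 \cdot 6} + 3\right)^{2} = \left(12 \cdot \frac{1}{2} \cdot \frac{1}{6} \cdot 4 + 3\right)^{2} = \left(12 \cdot \frac{1}{3} + 3\right)^{2} = \left(4 + 3\right)^{2} = 7^{2} = 49$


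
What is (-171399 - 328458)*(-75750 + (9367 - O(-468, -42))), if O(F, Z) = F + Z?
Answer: 32927080161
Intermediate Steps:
(-171399 - 328458)*(-75750 + (9367 - O(-468, -42))) = (-171399 - 328458)*(-75750 + (9367 - (-468 - 42))) = -499857*(-75750 + (9367 - 1*(-510))) = -499857*(-75750 + (9367 + 510)) = -499857*(-75750 + 9877) = -499857*(-65873) = 32927080161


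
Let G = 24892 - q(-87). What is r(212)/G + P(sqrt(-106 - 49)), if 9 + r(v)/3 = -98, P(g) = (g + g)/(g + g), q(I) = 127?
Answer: 8148/8255 ≈ 0.98704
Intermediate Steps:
P(g) = 1 (P(g) = (2*g)/((2*g)) = (2*g)*(1/(2*g)) = 1)
r(v) = -321 (r(v) = -27 + 3*(-98) = -27 - 294 = -321)
G = 24765 (G = 24892 - 1*127 = 24892 - 127 = 24765)
r(212)/G + P(sqrt(-106 - 49)) = -321/24765 + 1 = -321*1/24765 + 1 = -107/8255 + 1 = 8148/8255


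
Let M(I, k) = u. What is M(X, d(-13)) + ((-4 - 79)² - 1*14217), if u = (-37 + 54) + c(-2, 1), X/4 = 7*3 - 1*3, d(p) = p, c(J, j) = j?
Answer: -7310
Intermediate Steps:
X = 72 (X = 4*(7*3 - 1*3) = 4*(21 - 3) = 4*18 = 72)
u = 18 (u = (-37 + 54) + 1 = 17 + 1 = 18)
M(I, k) = 18
M(X, d(-13)) + ((-4 - 79)² - 1*14217) = 18 + ((-4 - 79)² - 1*14217) = 18 + ((-83)² - 14217) = 18 + (6889 - 14217) = 18 - 7328 = -7310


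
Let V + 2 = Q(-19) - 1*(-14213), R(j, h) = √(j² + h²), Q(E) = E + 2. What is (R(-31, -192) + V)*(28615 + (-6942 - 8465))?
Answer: 187474352 + 66040*√1513 ≈ 1.9004e+8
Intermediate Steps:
Q(E) = 2 + E
R(j, h) = √(h² + j²)
V = 14194 (V = -2 + ((2 - 19) - 1*(-14213)) = -2 + (-17 + 14213) = -2 + 14196 = 14194)
(R(-31, -192) + V)*(28615 + (-6942 - 8465)) = (√((-192)² + (-31)²) + 14194)*(28615 + (-6942 - 8465)) = (√(36864 + 961) + 14194)*(28615 - 15407) = (√37825 + 14194)*13208 = (5*√1513 + 14194)*13208 = (14194 + 5*√1513)*13208 = 187474352 + 66040*√1513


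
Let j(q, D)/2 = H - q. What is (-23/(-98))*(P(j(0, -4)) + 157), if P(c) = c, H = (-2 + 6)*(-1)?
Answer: 3427/98 ≈ 34.969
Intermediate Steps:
H = -4 (H = 4*(-1) = -4)
j(q, D) = -8 - 2*q (j(q, D) = 2*(-4 - q) = -8 - 2*q)
(-23/(-98))*(P(j(0, -4)) + 157) = (-23/(-98))*((-8 - 2*0) + 157) = (-23*(-1/98))*((-8 + 0) + 157) = 23*(-8 + 157)/98 = (23/98)*149 = 3427/98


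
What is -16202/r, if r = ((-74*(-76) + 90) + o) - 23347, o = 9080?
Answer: 16202/8553 ≈ 1.8943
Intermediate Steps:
r = -8553 (r = ((-74*(-76) + 90) + 9080) - 23347 = ((5624 + 90) + 9080) - 23347 = (5714 + 9080) - 23347 = 14794 - 23347 = -8553)
-16202/r = -16202/(-8553) = -16202*(-1/8553) = 16202/8553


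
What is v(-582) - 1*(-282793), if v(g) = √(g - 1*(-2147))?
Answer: 282793 + √1565 ≈ 2.8283e+5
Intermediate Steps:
v(g) = √(2147 + g) (v(g) = √(g + 2147) = √(2147 + g))
v(-582) - 1*(-282793) = √(2147 - 582) - 1*(-282793) = √1565 + 282793 = 282793 + √1565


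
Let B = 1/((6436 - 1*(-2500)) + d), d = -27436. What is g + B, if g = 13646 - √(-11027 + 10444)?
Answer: 252450999/18500 - I*√583 ≈ 13646.0 - 24.145*I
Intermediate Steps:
g = 13646 - I*√583 (g = 13646 - √(-583) = 13646 - I*√583 ≈ 13646.0 - 24.145*I)
B = -1/18500 (B = 1/((6436 - 1*(-2500)) - 27436) = 1/((6436 + 2500) - 27436) = 1/(8936 - 27436) = 1/(-18500) = -1/18500 ≈ -5.4054e-5)
g + B = (13646 - I*√583) - 1/18500 = 252450999/18500 - I*√583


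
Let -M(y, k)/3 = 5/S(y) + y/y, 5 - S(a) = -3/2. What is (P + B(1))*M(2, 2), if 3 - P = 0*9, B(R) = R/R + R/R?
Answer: -345/13 ≈ -26.538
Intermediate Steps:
S(a) = 13/2 (S(a) = 5 - (-3)/2 = 5 - 1*(-3/2) = 5 + 3/2 = 13/2)
B(R) = 2 (B(R) = 1 + 1 = 2)
M(y, k) = -69/13 (M(y, k) = -3*(5/(13/2) + y/y) = -3*(5*(2/13) + 1) = -3*(10/13 + 1) = -3*23/13 = -69/13)
P = 3 (P = 3 - 0*9 = 3 - 1*0 = 3 + 0 = 3)
(P + B(1))*M(2, 2) = (3 + 2)*(-69/13) = 5*(-69/13) = -345/13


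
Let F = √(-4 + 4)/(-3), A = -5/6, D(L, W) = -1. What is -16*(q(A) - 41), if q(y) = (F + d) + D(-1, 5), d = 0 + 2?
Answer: 640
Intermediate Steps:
d = 2
A = -⅚ (A = -5*⅙ = -⅚ ≈ -0.83333)
F = 0 (F = √0*(-⅓) = 0*(-⅓) = 0)
q(y) = 1 (q(y) = (0 + 2) - 1 = 2 - 1 = 1)
-16*(q(A) - 41) = -16*(1 - 41) = -16*(-40) = 640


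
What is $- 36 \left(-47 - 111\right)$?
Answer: $5688$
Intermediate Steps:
$- 36 \left(-47 - 111\right) = \left(-36\right) \left(-158\right) = 5688$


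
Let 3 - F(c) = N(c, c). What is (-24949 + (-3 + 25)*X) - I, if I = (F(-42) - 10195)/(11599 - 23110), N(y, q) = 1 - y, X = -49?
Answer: -299607032/11511 ≈ -26028.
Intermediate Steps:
F(c) = 2 + c (F(c) = 3 - (1 - c) = 3 + (-1 + c) = 2 + c)
I = 10235/11511 (I = ((2 - 42) - 10195)/(11599 - 23110) = (-40 - 10195)/(-11511) = -10235*(-1/11511) = 10235/11511 ≈ 0.88915)
(-24949 + (-3 + 25)*X) - I = (-24949 + (-3 + 25)*(-49)) - 1*10235/11511 = (-24949 + 22*(-49)) - 10235/11511 = (-24949 - 1078) - 10235/11511 = -26027 - 10235/11511 = -299607032/11511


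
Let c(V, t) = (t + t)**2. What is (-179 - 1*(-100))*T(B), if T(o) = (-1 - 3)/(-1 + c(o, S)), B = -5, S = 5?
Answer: 316/99 ≈ 3.1919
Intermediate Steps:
c(V, t) = 4*t**2 (c(V, t) = (2*t)**2 = 4*t**2)
T(o) = -4/99 (T(o) = (-1 - 3)/(-1 + 4*5**2) = -4/(-1 + 4*25) = -4/(-1 + 100) = -4/99)
(-179 - 1*(-100))*T(B) = (-179 - 1*(-100))*(-4/99) = (-179 + 100)*(-4/99) = -79*(-4/99) = 316/99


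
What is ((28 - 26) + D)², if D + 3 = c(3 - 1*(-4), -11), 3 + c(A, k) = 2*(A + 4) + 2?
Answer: 400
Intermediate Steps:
c(A, k) = 7 + 2*A (c(A, k) = -3 + (2*(A + 4) + 2) = -3 + (2*(4 + A) + 2) = -3 + ((8 + 2*A) + 2) = -3 + (10 + 2*A) = 7 + 2*A)
D = 18 (D = -3 + (7 + 2*(3 - 1*(-4))) = -3 + (7 + 2*(3 + 4)) = -3 + (7 + 2*7) = -3 + (7 + 14) = -3 + 21 = 18)
((28 - 26) + D)² = ((28 - 26) + 18)² = (2 + 18)² = 20² = 400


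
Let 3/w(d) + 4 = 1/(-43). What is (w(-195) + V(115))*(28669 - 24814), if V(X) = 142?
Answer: 94204635/173 ≈ 5.4454e+5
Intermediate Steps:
w(d) = -129/173 (w(d) = 3/(-4 + 1/(-43)) = 3/(-4 - 1/43) = 3/(-173/43) = 3*(-43/173) = -129/173)
(w(-195) + V(115))*(28669 - 24814) = (-129/173 + 142)*(28669 - 24814) = (24437/173)*3855 = 94204635/173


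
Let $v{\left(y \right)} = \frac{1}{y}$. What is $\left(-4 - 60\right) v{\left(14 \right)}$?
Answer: $- \frac{32}{7} \approx -4.5714$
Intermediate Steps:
$\left(-4 - 60\right) v{\left(14 \right)} = \frac{-4 - 60}{14} = \left(-4 - 60\right) \frac{1}{14} = \left(-64\right) \frac{1}{14} = - \frac{32}{7}$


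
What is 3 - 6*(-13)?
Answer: 81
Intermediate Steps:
3 - 6*(-13) = 3 + 78 = 81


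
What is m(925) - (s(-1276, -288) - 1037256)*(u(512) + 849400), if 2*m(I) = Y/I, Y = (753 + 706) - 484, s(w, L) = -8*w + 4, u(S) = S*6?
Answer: 64788942704871/74 ≈ 8.7553e+11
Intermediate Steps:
u(S) = 6*S
s(w, L) = 4 - 8*w
Y = 975 (Y = 1459 - 484 = 975)
m(I) = 975/(2*I) (m(I) = (975/I)/2 = 975/(2*I))
m(925) - (s(-1276, -288) - 1037256)*(u(512) + 849400) = (975/2)/925 - ((4 - 8*(-1276)) - 1037256)*(6*512 + 849400) = (975/2)*(1/925) - ((4 + 10208) - 1037256)*(3072 + 849400) = 39/74 - (10212 - 1037256)*852472 = 39/74 - (-1027044)*852472 = 39/74 - 1*(-875526252768) = 39/74 + 875526252768 = 64788942704871/74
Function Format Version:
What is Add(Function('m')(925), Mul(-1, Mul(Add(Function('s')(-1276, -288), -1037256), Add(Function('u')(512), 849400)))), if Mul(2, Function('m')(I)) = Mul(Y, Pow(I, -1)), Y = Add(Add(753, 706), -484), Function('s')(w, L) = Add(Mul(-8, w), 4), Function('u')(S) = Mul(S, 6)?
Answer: Rational(64788942704871, 74) ≈ 8.7553e+11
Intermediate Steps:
Function('u')(S) = Mul(6, S)
Function('s')(w, L) = Add(4, Mul(-8, w))
Y = 975 (Y = Add(1459, -484) = 975)
Function('m')(I) = Mul(Rational(975, 2), Pow(I, -1)) (Function('m')(I) = Mul(Rational(1, 2), Mul(975, Pow(I, -1))) = Mul(Rational(975, 2), Pow(I, -1)))
Add(Function('m')(925), Mul(-1, Mul(Add(Function('s')(-1276, -288), -1037256), Add(Function('u')(512), 849400)))) = Add(Mul(Rational(975, 2), Pow(925, -1)), Mul(-1, Mul(Add(Add(4, Mul(-8, -1276)), -1037256), Add(Mul(6, 512), 849400)))) = Add(Mul(Rational(975, 2), Rational(1, 925)), Mul(-1, Mul(Add(Add(4, 10208), -1037256), Add(3072, 849400)))) = Add(Rational(39, 74), Mul(-1, Mul(Add(10212, -1037256), 852472))) = Add(Rational(39, 74), Mul(-1, Mul(-1027044, 852472))) = Add(Rational(39, 74), Mul(-1, -875526252768)) = Add(Rational(39, 74), 875526252768) = Rational(64788942704871, 74)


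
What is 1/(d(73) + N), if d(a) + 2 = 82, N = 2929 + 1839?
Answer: 1/4848 ≈ 0.00020627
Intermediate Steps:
N = 4768
d(a) = 80 (d(a) = -2 + 82 = 80)
1/(d(73) + N) = 1/(80 + 4768) = 1/4848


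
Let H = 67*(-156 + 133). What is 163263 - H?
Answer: 164804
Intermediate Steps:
H = -1541 (H = 67*(-23) = -1541)
163263 - H = 163263 - 1*(-1541) = 163263 + 1541 = 164804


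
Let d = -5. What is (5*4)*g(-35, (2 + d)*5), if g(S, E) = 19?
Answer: 380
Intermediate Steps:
(5*4)*g(-35, (2 + d)*5) = (5*4)*19 = 20*19 = 380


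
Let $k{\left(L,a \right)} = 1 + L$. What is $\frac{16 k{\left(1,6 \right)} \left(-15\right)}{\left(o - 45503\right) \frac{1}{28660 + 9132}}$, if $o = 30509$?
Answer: $\frac{3023360}{2499} \approx 1209.8$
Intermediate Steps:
$\frac{16 k{\left(1,6 \right)} \left(-15\right)}{\left(o - 45503\right) \frac{1}{28660 + 9132}} = \frac{16 \left(1 + 1\right) \left(-15\right)}{\left(30509 - 45503\right) \frac{1}{28660 + 9132}} = \frac{16 \cdot 2 \left(-15\right)}{\left(-14994\right) \frac{1}{37792}} = \frac{32 \left(-15\right)}{\left(-14994\right) \frac{1}{37792}} = - \frac{480}{- \frac{7497}{18896}} = \left(-480\right) \left(- \frac{18896}{7497}\right) = \frac{3023360}{2499}$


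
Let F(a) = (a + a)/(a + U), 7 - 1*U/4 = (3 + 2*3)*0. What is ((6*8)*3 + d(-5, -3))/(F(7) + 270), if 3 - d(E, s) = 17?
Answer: 25/52 ≈ 0.48077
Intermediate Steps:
d(E, s) = -14 (d(E, s) = 3 - 1*17 = 3 - 17 = -14)
U = 28 (U = 28 - 4*(3 + 2*3)*0 = 28 - 4*(3 + 6)*0 = 28 - 36*0 = 28 - 4*0 = 28 + 0 = 28)
F(a) = 2*a/(28 + a) (F(a) = (a + a)/(a + 28) = (2*a)/(28 + a) = 2*a/(28 + a))
((6*8)*3 + d(-5, -3))/(F(7) + 270) = ((6*8)*3 - 14)/(2*7/(28 + 7) + 270) = (48*3 - 14)/(2*7/35 + 270) = (144 - 14)/(2*7*(1/35) + 270) = 130/(⅖ + 270) = 130/(1352/5) = 130*(5/1352) = 25/52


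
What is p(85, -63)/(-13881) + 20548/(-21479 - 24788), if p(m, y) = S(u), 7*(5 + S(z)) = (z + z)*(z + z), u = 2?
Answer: -1995708443/4495625589 ≈ -0.44392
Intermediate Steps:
S(z) = -5 + 4*z**2/7 (S(z) = -5 + ((z + z)*(z + z))/7 = -5 + ((2*z)*(2*z))/7 = -5 + (4*z**2)/7 = -5 + 4*z**2/7)
p(m, y) = -19/7 (p(m, y) = -5 + (4/7)*2**2 = -5 + (4/7)*4 = -5 + 16/7 = -19/7)
p(85, -63)/(-13881) + 20548/(-21479 - 24788) = -19/7/(-13881) + 20548/(-21479 - 24788) = -19/7*(-1/13881) + 20548/(-46267) = 19/97167 + 20548*(-1/46267) = 19/97167 - 20548/46267 = -1995708443/4495625589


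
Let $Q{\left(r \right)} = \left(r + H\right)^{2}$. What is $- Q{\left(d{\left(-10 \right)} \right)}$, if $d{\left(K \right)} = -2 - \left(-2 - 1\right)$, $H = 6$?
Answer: $-49$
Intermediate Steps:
$d{\left(K \right)} = 1$ ($d{\left(K \right)} = -2 - -3 = -2 + 3 = 1$)
$Q{\left(r \right)} = \left(6 + r\right)^{2}$ ($Q{\left(r \right)} = \left(r + 6\right)^{2} = \left(6 + r\right)^{2}$)
$- Q{\left(d{\left(-10 \right)} \right)} = - \left(6 + 1\right)^{2} = - 7^{2} = \left(-1\right) 49 = -49$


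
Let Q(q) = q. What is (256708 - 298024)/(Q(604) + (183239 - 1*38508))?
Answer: -13772/48445 ≈ -0.28428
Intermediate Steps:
(256708 - 298024)/(Q(604) + (183239 - 1*38508)) = (256708 - 298024)/(604 + (183239 - 1*38508)) = -41316/(604 + (183239 - 38508)) = -41316/(604 + 144731) = -41316/145335 = -41316*1/145335 = -13772/48445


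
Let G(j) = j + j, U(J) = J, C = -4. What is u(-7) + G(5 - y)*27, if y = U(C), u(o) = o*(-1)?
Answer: 493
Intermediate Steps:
u(o) = -o
y = -4
G(j) = 2*j
u(-7) + G(5 - y)*27 = -1*(-7) + (2*(5 - 1*(-4)))*27 = 7 + (2*(5 + 4))*27 = 7 + (2*9)*27 = 7 + 18*27 = 7 + 486 = 493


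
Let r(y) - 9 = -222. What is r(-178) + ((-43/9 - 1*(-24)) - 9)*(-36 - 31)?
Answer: -8081/9 ≈ -897.89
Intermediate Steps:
r(y) = -213 (r(y) = 9 - 222 = -213)
r(-178) + ((-43/9 - 1*(-24)) - 9)*(-36 - 31) = -213 + ((-43/9 - 1*(-24)) - 9)*(-36 - 31) = -213 + ((-43*1/9 + 24) - 9)*(-67) = -213 + ((-43/9 + 24) - 9)*(-67) = -213 + (173/9 - 9)*(-67) = -213 + (92/9)*(-67) = -213 - 6164/9 = -8081/9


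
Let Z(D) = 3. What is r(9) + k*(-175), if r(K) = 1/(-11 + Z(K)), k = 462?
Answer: -646801/8 ≈ -80850.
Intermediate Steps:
r(K) = -⅛ (r(K) = 1/(-11 + 3) = 1/(-8) = -⅛)
r(9) + k*(-175) = -⅛ + 462*(-175) = -⅛ - 80850 = -646801/8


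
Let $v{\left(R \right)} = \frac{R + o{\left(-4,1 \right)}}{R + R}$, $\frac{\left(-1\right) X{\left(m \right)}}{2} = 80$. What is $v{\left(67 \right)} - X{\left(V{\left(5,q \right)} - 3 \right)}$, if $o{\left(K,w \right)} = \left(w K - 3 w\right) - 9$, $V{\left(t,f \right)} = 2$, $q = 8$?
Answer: $\frac{21491}{134} \approx 160.38$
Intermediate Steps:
$X{\left(m \right)} = -160$ ($X{\left(m \right)} = \left(-2\right) 80 = -160$)
$o{\left(K,w \right)} = -9 - 3 w + K w$ ($o{\left(K,w \right)} = \left(K w - 3 w\right) - 9 = \left(- 3 w + K w\right) - 9 = -9 - 3 w + K w$)
$v{\left(R \right)} = \frac{-16 + R}{2 R}$ ($v{\left(R \right)} = \frac{R - 16}{R + R} = \frac{R - 16}{2 R} = \left(R - 16\right) \frac{1}{2 R} = \left(-16 + R\right) \frac{1}{2 R} = \frac{-16 + R}{2 R}$)
$v{\left(67 \right)} - X{\left(V{\left(5,q \right)} - 3 \right)} = \frac{-16 + 67}{2 \cdot 67} - -160 = \frac{1}{2} \cdot \frac{1}{67} \cdot 51 + 160 = \frac{51}{134} + 160 = \frac{21491}{134}$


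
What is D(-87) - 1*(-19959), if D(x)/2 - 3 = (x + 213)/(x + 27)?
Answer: 99804/5 ≈ 19961.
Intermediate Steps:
D(x) = 6 + 2*(213 + x)/(27 + x) (D(x) = 6 + 2*((x + 213)/(x + 27)) = 6 + 2*((213 + x)/(27 + x)) = 6 + 2*(213 + x)/(27 + x))
D(-87) - 1*(-19959) = 4*(147 + 2*(-87))/(27 - 87) - 1*(-19959) = 4*(147 - 174)/(-60) + 19959 = 4*(-1/60)*(-27) + 19959 = 9/5 + 19959 = 99804/5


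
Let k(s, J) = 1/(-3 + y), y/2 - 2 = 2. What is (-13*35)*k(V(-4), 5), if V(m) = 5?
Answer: -91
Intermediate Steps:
y = 8 (y = 4 + 2*2 = 4 + 4 = 8)
k(s, J) = 1/5 (k(s, J) = 1/(-3 + 8) = 1/5)
(-13*35)*k(V(-4), 5) = -13*35*(1/5) = -455*1/5 = -91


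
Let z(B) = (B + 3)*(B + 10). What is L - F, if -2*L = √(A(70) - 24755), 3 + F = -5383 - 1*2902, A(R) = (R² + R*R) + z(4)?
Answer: 8288 - I*√14857/2 ≈ 8288.0 - 60.945*I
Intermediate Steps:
z(B) = (3 + B)*(10 + B)
A(R) = 98 + 2*R² (A(R) = (R² + R*R) + (30 + 4² + 13*4) = (R² + R²) + (30 + 16 + 52) = 2*R² + 98 = 98 + 2*R²)
F = -8288 (F = -3 + (-5383 - 1*2902) = -3 + (-5383 - 2902) = -3 - 8285 = -8288)
L = -I*√14857/2 (L = -√((98 + 2*70²) - 24755)/2 = -√((98 + 2*4900) - 24755)/2 = -√((98 + 9800) - 24755)/2 = -√(9898 - 24755)/2 = -I*√14857/2 ≈ -60.945*I)
L - F = -I*√14857/2 - 1*(-8288) = -I*√14857/2 + 8288 = 8288 - I*√14857/2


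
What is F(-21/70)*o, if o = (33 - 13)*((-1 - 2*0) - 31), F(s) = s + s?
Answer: 384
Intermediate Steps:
F(s) = 2*s
o = -640 (o = 20*((-1 + 0) - 31) = 20*(-1 - 31) = 20*(-32) = -640)
F(-21/70)*o = (2*(-21/70))*(-640) = (2*(-21*1/70))*(-640) = (2*(-3/10))*(-640) = -3/5*(-640) = 384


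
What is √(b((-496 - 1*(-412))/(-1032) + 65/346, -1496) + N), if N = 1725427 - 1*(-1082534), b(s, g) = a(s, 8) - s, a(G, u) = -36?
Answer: 2*√38846740815902/7439 ≈ 1675.7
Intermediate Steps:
b(s, g) = -36 - s
N = 2807961 (N = 1725427 + 1082534 = 2807961)
√(b((-496 - 1*(-412))/(-1032) + 65/346, -1496) + N) = √((-36 - ((-496 - 1*(-412))/(-1032) + 65/346)) + 2807961) = √((-36 - ((-496 + 412)*(-1/1032) + 65*(1/346))) + 2807961) = √((-36 - (-84*(-1/1032) + 65/346)) + 2807961) = √((-36 - (7/86 + 65/346)) + 2807961) = √((-36 - 1*2003/7439) + 2807961) = √((-36 - 2003/7439) + 2807961) = √(-269807/7439 + 2807961) = √(20888152072/7439) = 2*√38846740815902/7439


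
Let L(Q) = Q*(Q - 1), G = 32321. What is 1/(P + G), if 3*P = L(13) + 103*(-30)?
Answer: 1/31343 ≈ 3.1905e-5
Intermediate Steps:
L(Q) = Q*(-1 + Q)
P = -978 (P = (13*(-1 + 13) + 103*(-30))/3 = (13*12 - 3090)/3 = (156 - 3090)/3 = (⅓)*(-2934) = -978)
1/(P + G) = 1/(-978 + 32321) = 1/31343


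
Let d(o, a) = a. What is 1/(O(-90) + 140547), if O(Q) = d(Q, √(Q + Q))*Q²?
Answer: 46849/10521086403 - 5400*I*√5/3507028801 ≈ 4.4529e-6 - 3.443e-6*I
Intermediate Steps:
O(Q) = √2*Q^(5/2) (O(Q) = √(Q + Q)*Q² = √(2*Q)*Q² = (√2*√Q)*Q² = √2*Q^(5/2))
1/(O(-90) + 140547) = 1/(√2*(-90)^(5/2) + 140547) = 1/(√2*(24300*I*√10) + 140547) = 1/(48600*I*√5 + 140547) = 1/(140547 + 48600*I*√5)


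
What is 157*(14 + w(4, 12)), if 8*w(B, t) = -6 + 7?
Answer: 17741/8 ≈ 2217.6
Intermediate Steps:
w(B, t) = 1/8 (w(B, t) = (-6 + 7)/8 = (1/8)*1 = 1/8)
157*(14 + w(4, 12)) = 157*(14 + 1/8) = 157*(113/8) = 17741/8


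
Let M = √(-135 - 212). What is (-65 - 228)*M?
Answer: -293*I*√347 ≈ -5458.0*I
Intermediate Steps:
M = I*√347 (M = √(-347) = I*√347 ≈ 18.628*I)
(-65 - 228)*M = (-65 - 228)*(I*√347) = -293*I*√347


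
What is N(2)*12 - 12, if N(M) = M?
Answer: 12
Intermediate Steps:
N(2)*12 - 12 = 2*12 - 12 = 24 - 12 = 12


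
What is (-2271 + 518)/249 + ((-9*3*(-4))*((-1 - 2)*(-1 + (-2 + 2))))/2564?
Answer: -1103504/159609 ≈ -6.9138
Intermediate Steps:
(-2271 + 518)/249 + ((-9*3*(-4))*((-1 - 2)*(-1 + (-2 + 2))))/2564 = -1753*1/249 + ((-27*(-4))*(-3*(-1 + 0)))*(1/2564) = -1753/249 + (108*(-3*(-1)))*(1/2564) = -1753/249 + (108*3)*(1/2564) = -1753/249 + 324*(1/2564) = -1753/249 + 81/641 = -1103504/159609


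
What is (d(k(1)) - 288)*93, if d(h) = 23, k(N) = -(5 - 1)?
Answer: -24645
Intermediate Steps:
k(N) = -4 (k(N) = -1*4 = -4)
(d(k(1)) - 288)*93 = (23 - 288)*93 = -265*93 = -24645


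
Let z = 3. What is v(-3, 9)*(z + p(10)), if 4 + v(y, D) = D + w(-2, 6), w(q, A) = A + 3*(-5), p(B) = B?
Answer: -52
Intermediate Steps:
w(q, A) = -15 + A (w(q, A) = A - 15 = -15 + A)
v(y, D) = -13 + D (v(y, D) = -4 + (D + (-15 + 6)) = -4 + (D - 9) = -4 + (-9 + D) = -13 + D)
v(-3, 9)*(z + p(10)) = (-13 + 9)*(3 + 10) = -4*13 = -52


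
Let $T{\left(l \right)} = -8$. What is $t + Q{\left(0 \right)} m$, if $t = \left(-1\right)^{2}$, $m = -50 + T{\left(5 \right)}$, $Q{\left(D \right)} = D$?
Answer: $1$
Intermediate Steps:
$m = -58$ ($m = -50 - 8 = -58$)
$t = 1$
$t + Q{\left(0 \right)} m = 1 + 0 \left(-58\right) = 1 + 0 = 1$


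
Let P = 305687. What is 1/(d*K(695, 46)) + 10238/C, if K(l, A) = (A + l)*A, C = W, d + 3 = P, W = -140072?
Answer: -13334412471005/182435810323416 ≈ -0.073091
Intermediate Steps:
d = 305684 (d = -3 + 305687 = 305684)
C = -140072
K(l, A) = A*(A + l)
1/(d*K(695, 46)) + 10238/C = 1/(305684*((46*(46 + 695)))) + 10238/(-140072) = 1/(305684*((46*741))) + 10238*(-1/140072) = (1/305684)/34086 - 5119/70036 = (1/305684)*(1/34086) - 5119/70036 = 1/10419544824 - 5119/70036 = -13334412471005/182435810323416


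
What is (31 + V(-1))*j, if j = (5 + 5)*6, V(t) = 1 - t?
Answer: 1980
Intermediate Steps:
j = 60 (j = 10*6 = 60)
(31 + V(-1))*j = (31 + (1 - 1*(-1)))*60 = (31 + (1 + 1))*60 = (31 + 2)*60 = 33*60 = 1980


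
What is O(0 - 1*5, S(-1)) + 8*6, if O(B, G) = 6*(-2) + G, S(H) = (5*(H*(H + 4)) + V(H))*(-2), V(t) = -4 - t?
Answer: 72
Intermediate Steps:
S(H) = 8 + 2*H - 10*H*(4 + H) (S(H) = (5*(H*(H + 4)) + (-4 - H))*(-2) = (5*(H*(4 + H)) + (-4 - H))*(-2) = (5*H*(4 + H) + (-4 - H))*(-2) = (-4 - H + 5*H*(4 + H))*(-2) = 8 + 2*H - 10*H*(4 + H))
O(B, G) = -12 + G
O(0 - 1*5, S(-1)) + 8*6 = (-12 + (8 - 38*(-1) - 10*(-1)²)) + 8*6 = (-12 + (8 + 38 - 10*1)) + 48 = (-12 + (8 + 38 - 10)) + 48 = (-12 + 36) + 48 = 24 + 48 = 72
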